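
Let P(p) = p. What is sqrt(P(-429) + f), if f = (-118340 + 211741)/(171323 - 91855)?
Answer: I*sqrt(675445636657)/39734 ≈ 20.684*I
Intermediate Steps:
f = 93401/79468 ≈ 1.1753
sqrt(P(-429) + f) = sqrt(-429 + 93401/79468) = sqrt(-33998371/79468) = I*sqrt(675445636657)/39734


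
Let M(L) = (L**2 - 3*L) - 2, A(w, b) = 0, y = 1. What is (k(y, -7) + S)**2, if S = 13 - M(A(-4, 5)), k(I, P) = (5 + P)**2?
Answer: 361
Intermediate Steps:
M(L) = -2 + L**2 - 3*L
S = 15 (S = 13 - (-2 + 0**2 - 3*0) = 13 - (-2 + 0 + 0) = 13 - 1*(-2) = 13 + 2 = 15)
(k(y, -7) + S)**2 = ((5 - 7)**2 + 15)**2 = ((-2)**2 + 15)**2 = (4 + 15)**2 = 19**2 = 361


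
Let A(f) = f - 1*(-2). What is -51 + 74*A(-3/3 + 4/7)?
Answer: 457/7 ≈ 65.286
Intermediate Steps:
A(f) = 2 + f (A(f) = f + 2 = 2 + f)
-51 + 74*A(-3/3 + 4/7) = -51 + 74*(2 + (-3/3 + 4/7)) = -51 + 74*(2 + (-3*⅓ + 4*(⅐))) = -51 + 74*(2 + (-1 + 4/7)) = -51 + 74*(2 - 3/7) = -51 + 74*(11/7) = -51 + 814/7 = 457/7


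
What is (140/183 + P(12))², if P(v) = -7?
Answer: 1301881/33489 ≈ 38.875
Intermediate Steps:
(140/183 + P(12))² = (140/183 - 7)² = (-1141/183)² = 1301881/33489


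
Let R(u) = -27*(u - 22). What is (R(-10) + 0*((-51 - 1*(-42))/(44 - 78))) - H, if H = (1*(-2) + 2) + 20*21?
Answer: 444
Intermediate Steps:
R(u) = 594 - 27*u (R(u) = -27*(-22 + u) = 594 - 27*u)
H = 420 (H = (-2 + 2) + 420 = 0 + 420 = 420)
(R(-10) + 0*((-51 - 1*(-42))/(44 - 78))) - H = ((594 - 27*(-10)) + 0*((-51 - 1*(-42))/(44 - 78))) - 1*420 = ((594 + 270) + 0*((-51 + 42)/(-34))) - 420 = (864 + 0*(-9*(-1/34))) - 420 = (864 + 0*(9/34)) - 420 = (864 + 0) - 420 = 864 - 420 = 444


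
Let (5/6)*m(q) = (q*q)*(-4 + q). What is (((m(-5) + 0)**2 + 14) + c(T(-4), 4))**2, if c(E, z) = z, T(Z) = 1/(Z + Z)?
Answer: 5317034724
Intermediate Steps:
T(Z) = 1/(2*Z)
m(q) = 6*q**2*(-4 + q)/5 (m(q) = 6*((q*q)*(-4 + q))/5 = 6*(q**2*(-4 + q))/5 = 6*q**2*(-4 + q)/5)
(((m(-5) + 0)**2 + 14) + c(T(-4), 4))**2 = ((((6/5)*(-5)**2*(-4 - 5) + 0)**2 + 14) + 4)**2 = ((((6/5)*25*(-9) + 0)**2 + 14) + 4)**2 = (((-270 + 0)**2 + 14) + 4)**2 = (((-270)**2 + 14) + 4)**2 = ((72900 + 14) + 4)**2 = (72914 + 4)**2 = 72918**2 = 5317034724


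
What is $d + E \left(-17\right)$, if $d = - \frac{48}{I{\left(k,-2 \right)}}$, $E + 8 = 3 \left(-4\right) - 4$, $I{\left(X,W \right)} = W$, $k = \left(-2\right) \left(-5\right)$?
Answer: $432$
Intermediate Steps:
$k = 10$
$E = -24$ ($E = -8 + \left(3 \left(-4\right) - 4\right) = -8 - 16 = -24$)
$d = 24$ ($d = - \frac{48}{-2} = \left(-48\right) \left(- \frac{1}{2}\right) = 24$)
$d + E \left(-17\right) = 24 - -408 = 24 + 408 = 432$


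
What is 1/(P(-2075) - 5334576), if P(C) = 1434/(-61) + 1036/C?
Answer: -126575/675226995946 ≈ -1.8746e-7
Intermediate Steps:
P(C) = -1434/61 + 1036/C (P(C) = 1434*(-1/61) + 1036/C = -1434/61 + 1036/C)
1/(P(-2075) - 5334576) = 1/((-1434/61 + 1036/(-2075)) - 5334576) = 1/((-1434/61 + 1036*(-1/2075)) - 5334576) = 1/((-1434/61 - 1036/2075) - 5334576) = 1/(-3038746/126575 - 5334576) = 1/(-675226995946/126575) = -126575/675226995946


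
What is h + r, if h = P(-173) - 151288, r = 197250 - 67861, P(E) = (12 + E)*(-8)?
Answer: -20611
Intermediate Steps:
P(E) = -96 - 8*E
r = 129389
h = -150000 (h = (-96 - 8*(-173)) - 151288 = (-96 + 1384) - 151288 = 1288 - 151288 = -150000)
h + r = -150000 + 129389 = -20611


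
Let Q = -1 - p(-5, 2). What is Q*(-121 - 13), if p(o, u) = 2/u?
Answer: 268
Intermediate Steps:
Q = -2 (Q = -1 - 2/2 = -1 - 1*1 = -1 - 1 = -2)
Q*(-121 - 13) = -2*(-121 - 13) = -2*(-134) = 268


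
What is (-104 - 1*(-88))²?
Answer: 256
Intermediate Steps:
(-104 - 1*(-88))² = (-104 + 88)² = (-16)² = 256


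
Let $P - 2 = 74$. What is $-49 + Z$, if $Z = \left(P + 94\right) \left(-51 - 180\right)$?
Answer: $-39319$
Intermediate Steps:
$P = 76$ ($P = 2 + 74 = 76$)
$Z = -39270$ ($Z = \left(76 + 94\right) \left(-51 - 180\right) = 170 \left(-231\right) = -39270$)
$-49 + Z = -49 - 39270 = -39319$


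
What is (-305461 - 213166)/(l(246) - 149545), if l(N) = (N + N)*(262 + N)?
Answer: -518627/100391 ≈ -5.1661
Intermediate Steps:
l(N) = 2*N*(262 + N) (l(N) = (2*N)*(262 + N) = 2*N*(262 + N))
(-305461 - 213166)/(l(246) - 149545) = (-305461 - 213166)/(2*246*(262 + 246) - 149545) = -518627/(2*246*508 - 149545) = -518627/(249936 - 149545) = -518627/100391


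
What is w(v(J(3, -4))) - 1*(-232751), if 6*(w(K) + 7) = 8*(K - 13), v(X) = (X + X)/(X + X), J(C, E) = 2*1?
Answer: 232728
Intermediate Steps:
J(C, E) = 2
v(X) = 1 (v(X) = (2*X)/((2*X)) = (2*X)*(1/(2*X)) = 1)
w(K) = -73/3 + 4*K/3 (w(K) = -7 + (8*(K - 13))/6 = -7 + (8*(-13 + K))/6 = -7 + (-104 + 8*K)/6 = -7 + (-52/3 + 4*K/3) = -73/3 + 4*K/3)
w(v(J(3, -4))) - 1*(-232751) = (-73/3 + (4/3)*1) - 1*(-232751) = (-73/3 + 4/3) + 232751 = -23 + 232751 = 232728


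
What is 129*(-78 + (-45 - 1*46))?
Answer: -21801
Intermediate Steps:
129*(-78 + (-45 - 1*46)) = 129*(-78 + (-45 - 46)) = 129*(-78 - 91) = 129*(-169) = -21801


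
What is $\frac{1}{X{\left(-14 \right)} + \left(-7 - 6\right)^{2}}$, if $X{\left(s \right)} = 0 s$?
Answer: $\frac{1}{169} \approx 0.0059172$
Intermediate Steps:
$X{\left(s \right)} = 0$
$\frac{1}{X{\left(-14 \right)} + \left(-7 - 6\right)^{2}} = \frac{1}{0 + \left(-7 - 6\right)^{2}} = \frac{1}{0 + \left(-13\right)^{2}} = \frac{1}{0 + 169} = \frac{1}{169}$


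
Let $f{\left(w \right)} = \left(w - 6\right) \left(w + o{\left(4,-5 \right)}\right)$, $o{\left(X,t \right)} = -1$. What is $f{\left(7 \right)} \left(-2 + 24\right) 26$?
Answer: $3432$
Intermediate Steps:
$f{\left(w \right)} = \left(-1 + w\right) \left(-6 + w\right)$ ($f{\left(w \right)} = \left(w - 6\right) \left(w - 1\right) = \left(-6 + w\right) \left(-1 + w\right) = \left(-1 + w\right) \left(-6 + w\right)$)
$f{\left(7 \right)} \left(-2 + 24\right) 26 = \left(6 + 7^{2} - 49\right) \left(-2 + 24\right) 26 = \left(6 + 49 - 49\right) 22 \cdot 26 = 6 \cdot 22 \cdot 26 = 132 \cdot 26 = 3432$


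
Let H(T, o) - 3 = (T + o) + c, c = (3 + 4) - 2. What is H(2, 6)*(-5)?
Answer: -80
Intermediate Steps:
c = 5 (c = 7 - 2 = 5)
H(T, o) = 8 + T + o (H(T, o) = 3 + ((T + o) + 5) = 3 + (5 + T + o) = 8 + T + o)
H(2, 6)*(-5) = (8 + 2 + 6)*(-5) = 16*(-5) = -80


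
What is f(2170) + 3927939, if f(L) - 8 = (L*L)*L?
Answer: 10222240947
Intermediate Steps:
f(L) = 8 + L³ (f(L) = 8 + (L*L)*L = 8 + L²*L = 8 + L³)
f(2170) + 3927939 = (8 + 2170³) + 3927939 = (8 + 10218313000) + 3927939 = 10218313008 + 3927939 = 10222240947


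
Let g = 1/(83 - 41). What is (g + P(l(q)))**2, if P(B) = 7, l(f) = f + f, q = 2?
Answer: 87025/1764 ≈ 49.334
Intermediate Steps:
l(f) = 2*f
g = 1/42 ≈ 0.023810
(g + P(l(q)))**2 = (1/42 + 7)**2 = (295/42)**2 = 87025/1764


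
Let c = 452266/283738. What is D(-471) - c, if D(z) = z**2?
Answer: 31472134696/141869 ≈ 2.2184e+5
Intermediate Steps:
c = 226133/141869 (c = 452266*(1/283738) = 226133/141869 ≈ 1.5940)
D(-471) - c = (-471)**2 - 1*226133/141869 = 221841 - 226133/141869 = 31472134696/141869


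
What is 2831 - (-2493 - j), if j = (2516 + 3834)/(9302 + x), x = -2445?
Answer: 36513018/6857 ≈ 5324.9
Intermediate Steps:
j = 6350/6857 (j = (2516 + 3834)/(9302 - 2445) = 6350/6857 ≈ 0.92606)
2831 - (-2493 - j) = 2831 - (-2493 - 1*6350/6857) = 2831 - (-2493 - 6350/6857) = 2831 - 1*(-17100851/6857) = 2831 + 17100851/6857 = 36513018/6857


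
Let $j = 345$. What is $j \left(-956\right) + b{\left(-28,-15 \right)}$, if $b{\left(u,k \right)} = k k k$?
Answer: $-333195$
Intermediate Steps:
$b{\left(u,k \right)} = k^{3}$ ($b{\left(u,k \right)} = k k^{2} = k^{3}$)
$j \left(-956\right) + b{\left(-28,-15 \right)} = 345 \left(-956\right) + \left(-15\right)^{3} = -329820 - 3375 = -333195$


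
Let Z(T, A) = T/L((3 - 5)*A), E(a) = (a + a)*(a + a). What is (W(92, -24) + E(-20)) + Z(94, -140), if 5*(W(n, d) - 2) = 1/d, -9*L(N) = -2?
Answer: 242999/120 ≈ 2025.0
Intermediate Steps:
L(N) = 2/9 (L(N) = -⅑*(-2) = 2/9)
W(n, d) = 2 + 1/(5*d)
E(a) = 4*a² (E(a) = (2*a)*(2*a) = 4*a²)
Z(T, A) = 9*T/2 (Z(T, A) = T/(2/9) = T*(9/2) = 9*T/2)
(W(92, -24) + E(-20)) + Z(94, -140) = ((2 + (⅕)/(-24)) + 4*(-20)²) + (9/2)*94 = ((2 + (⅕)*(-1/24)) + 4*400) + 423 = ((2 - 1/120) + 1600) + 423 = (239/120 + 1600) + 423 = 192239/120 + 423 = 242999/120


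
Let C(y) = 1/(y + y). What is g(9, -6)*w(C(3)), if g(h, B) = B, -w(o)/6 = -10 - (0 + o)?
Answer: -366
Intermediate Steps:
C(y) = 1/(2*y)
w(o) = 60 + 6*o (w(o) = -6*(-10 - (0 + o)) = -6*(-10 - o) = 60 + 6*o)
g(9, -6)*w(C(3)) = -6*(60 + 6*((½)/3)) = -6*(60 + 6*((½)*(⅓))) = -6*(60 + 6*(⅙)) = -6*(60 + 1) = -6*61 = -366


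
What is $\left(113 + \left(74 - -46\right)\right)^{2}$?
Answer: $54289$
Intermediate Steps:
$\left(113 + \left(74 - -46\right)\right)^{2} = \left(113 + \left(74 + 46\right)\right)^{2} = \left(113 + 120\right)^{2} = 233^{2} = 54289$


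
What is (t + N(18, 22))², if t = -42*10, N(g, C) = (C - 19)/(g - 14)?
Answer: 2812329/16 ≈ 1.7577e+5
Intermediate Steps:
N(g, C) = (-19 + C)/(-14 + g)
t = -420
(t + N(18, 22))² = (-420 + (-19 + 22)/(-14 + 18))² = (-420 + 3/4)² = (-420 + (¼)*3)² = (-420 + ¾)² = (-1677/4)² = 2812329/16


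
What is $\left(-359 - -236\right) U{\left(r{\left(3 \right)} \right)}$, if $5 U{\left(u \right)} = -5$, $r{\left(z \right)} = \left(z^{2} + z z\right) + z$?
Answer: $123$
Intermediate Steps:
$r{\left(z \right)} = z + 2 z^{2}$ ($r{\left(z \right)} = \left(z^{2} + z^{2}\right) + z = 2 z^{2} + z = z + 2 z^{2}$)
$U{\left(u \right)} = -1$ ($U{\left(u \right)} = \frac{1}{5} \left(-5\right) = -1$)
$\left(-359 - -236\right) U{\left(r{\left(3 \right)} \right)} = \left(-359 - -236\right) \left(-1\right) = \left(-359 + 236\right) \left(-1\right) = \left(-123\right) \left(-1\right) = 123$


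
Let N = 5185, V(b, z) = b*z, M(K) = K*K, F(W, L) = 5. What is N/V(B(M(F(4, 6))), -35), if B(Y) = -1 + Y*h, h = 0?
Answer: 1037/7 ≈ 148.14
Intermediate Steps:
M(K) = K²
B(Y) = -1 (B(Y) = -1 + Y*0 = -1 + 0 = -1)
N/V(B(M(F(4, 6))), -35) = 5185/((-1*(-35))) = 5185/35 = 5185*(1/35) = 1037/7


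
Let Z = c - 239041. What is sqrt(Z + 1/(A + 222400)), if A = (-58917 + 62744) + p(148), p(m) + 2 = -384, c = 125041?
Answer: I*sqrt(118662733261391)/32263 ≈ 337.64*I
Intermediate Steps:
p(m) = -386 (p(m) = -2 - 384 = -386)
A = 3441 (A = (-58917 + 62744) - 386 = 3827 - 386 = 3441)
Z = -114000 (Z = 125041 - 239041 = -114000)
sqrt(Z + 1/(A + 222400)) = sqrt(-114000 + 1/(3441 + 222400)) = sqrt(-114000 + 1/225841) = sqrt(-25745873999/225841) = I*sqrt(118662733261391)/32263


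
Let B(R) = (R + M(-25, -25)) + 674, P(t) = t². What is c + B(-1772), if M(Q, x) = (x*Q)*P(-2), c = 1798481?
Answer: 1799883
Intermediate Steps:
M(Q, x) = 4*Q*x (M(Q, x) = (x*Q)*(-2)² = (Q*x)*4 = 4*Q*x)
B(R) = 3174 + R (B(R) = (R + 4*(-25)*(-25)) + 674 = (R + 2500) + 674 = (2500 + R) + 674 = 3174 + R)
c + B(-1772) = 1798481 + (3174 - 1772) = 1798481 + 1402 = 1799883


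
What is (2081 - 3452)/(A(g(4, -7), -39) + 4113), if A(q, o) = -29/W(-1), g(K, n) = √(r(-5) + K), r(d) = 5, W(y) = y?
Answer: -1371/4142 ≈ -0.33100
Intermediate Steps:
g(K, n) = √(5 + K)
A(q, o) = 29 (A(q, o) = -29/(-1) = -29*(-1) = 29)
(2081 - 3452)/(A(g(4, -7), -39) + 4113) = (2081 - 3452)/(29 + 4113) = -1371/4142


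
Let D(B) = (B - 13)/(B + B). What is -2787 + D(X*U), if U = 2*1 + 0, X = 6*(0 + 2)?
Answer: -133765/48 ≈ -2786.8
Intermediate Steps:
X = 12 (X = 6*2 = 12)
U = 2 (U = 2 + 0 = 2)
D(B) = (-13 + B)/(2*B) (D(B) = (-13 + B)/((2*B)) = (-13 + B)*(1/(2*B)) = (-13 + B)/(2*B))
-2787 + D(X*U) = -2787 + (-13 + 12*2)/(2*((12*2))) = -2787 + (1/2)*(-13 + 24)/24 = -2787 + (1/2)*(1/24)*11 = -2787 + 11/48 = -133765/48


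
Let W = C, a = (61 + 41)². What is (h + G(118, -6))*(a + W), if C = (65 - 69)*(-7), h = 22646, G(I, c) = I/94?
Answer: 11104039872/47 ≈ 2.3626e+8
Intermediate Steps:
a = 10404 (a = 102² = 10404)
G(I, c) = I/94 (G(I, c) = I*(1/94) = I/94)
C = 28 (C = -4*(-7) = 28)
W = 28
(h + G(118, -6))*(a + W) = (22646 + (1/94)*118)*(10404 + 28) = (22646 + 59/47)*10432 = (1064421/47)*10432 = 11104039872/47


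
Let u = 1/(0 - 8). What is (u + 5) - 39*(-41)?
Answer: 12831/8 ≈ 1603.9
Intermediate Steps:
u = -⅛ (u = 1/(-8) = -⅛ ≈ -0.12500)
(u + 5) - 39*(-41) = (-⅛ + 5) - 39*(-41) = 39/8 + 1599 = 12831/8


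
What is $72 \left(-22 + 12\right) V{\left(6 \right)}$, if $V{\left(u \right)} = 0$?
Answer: $0$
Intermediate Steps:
$72 \left(-22 + 12\right) V{\left(6 \right)} = 72 \left(-22 + 12\right) 0 = 72 \left(-10\right) 0 = \left(-720\right) 0 = 0$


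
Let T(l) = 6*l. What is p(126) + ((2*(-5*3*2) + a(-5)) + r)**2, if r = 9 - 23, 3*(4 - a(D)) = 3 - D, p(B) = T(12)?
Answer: 48172/9 ≈ 5352.4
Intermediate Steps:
p(B) = 72 (p(B) = 6*12 = 72)
a(D) = 3 + D/3 (a(D) = 4 - (3 - D)/3 = 4 + (-1 + D/3) = 3 + D/3)
r = -14
p(126) + ((2*(-5*3*2) + a(-5)) + r)**2 = 72 + ((2*(-5*3*2) + (3 + (1/3)*(-5))) - 14)**2 = 72 + ((2*(-15*2) + (3 - 5/3)) - 14)**2 = 72 + ((2*(-30) + 4/3) - 14)**2 = 72 + ((-60 + 4/3) - 14)**2 = 72 + (-176/3 - 14)**2 = 72 + (-218/3)**2 = 72 + 47524/9 = 48172/9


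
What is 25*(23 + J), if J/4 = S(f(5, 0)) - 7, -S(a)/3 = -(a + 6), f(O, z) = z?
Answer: 1675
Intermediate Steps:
S(a) = 18 + 3*a (S(a) = -(-3)*(a + 6) = -(-3)*(6 + a) = -3*(-6 - a) = 18 + 3*a)
J = 44 (J = 4*((18 + 3*0) - 7) = 4*((18 + 0) - 7) = 4*(18 - 7) = 4*11 = 44)
25*(23 + J) = 25*(23 + 44) = 25*67 = 1675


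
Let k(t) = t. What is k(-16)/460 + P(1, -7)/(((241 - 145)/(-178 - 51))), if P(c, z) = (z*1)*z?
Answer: -1290799/11040 ≈ -116.92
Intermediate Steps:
P(c, z) = z**2 (P(c, z) = z*z = z**2)
k(-16)/460 + P(1, -7)/(((241 - 145)/(-178 - 51))) = -16/460 + (-7)**2/(((241 - 145)/(-178 - 51))) = -16*1/460 + 49/((96/(-229))) = -4/115 + 49/((96*(-1/229))) = -4/115 + 49/(-96/229) = -4/115 + 49*(-229/96) = -4/115 - 11221/96 = -1290799/11040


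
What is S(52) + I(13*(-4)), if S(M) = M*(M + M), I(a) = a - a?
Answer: 5408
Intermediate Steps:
I(a) = 0
S(M) = 2*M² (S(M) = M*(2*M) = 2*M²)
S(52) + I(13*(-4)) = 2*52² + 0 = 2*2704 + 0 = 5408 + 0 = 5408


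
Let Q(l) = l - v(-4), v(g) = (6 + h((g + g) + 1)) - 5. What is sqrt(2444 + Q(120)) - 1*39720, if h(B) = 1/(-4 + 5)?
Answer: -39720 + sqrt(2562) ≈ -39669.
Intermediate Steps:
h(B) = 1 (h(B) = 1/1 = 1)
v(g) = 2 (v(g) = (6 + 1) - 5 = 7 - 5 = 2)
Q(l) = -2 + l (Q(l) = l - 1*2 = l - 2 = -2 + l)
sqrt(2444 + Q(120)) - 1*39720 = sqrt(2444 + (-2 + 120)) - 1*39720 = sqrt(2444 + 118) - 39720 = sqrt(2562) - 39720 = -39720 + sqrt(2562)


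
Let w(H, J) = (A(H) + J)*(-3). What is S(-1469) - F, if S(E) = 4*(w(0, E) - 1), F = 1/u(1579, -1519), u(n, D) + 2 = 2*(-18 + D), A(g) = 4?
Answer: 54063777/3076 ≈ 17576.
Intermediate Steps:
u(n, D) = -38 + 2*D (u(n, D) = -2 + 2*(-18 + D) = -2 + (-36 + 2*D) = -38 + 2*D)
w(H, J) = -12 - 3*J (w(H, J) = (4 + J)*(-3) = -12 - 3*J)
F = -1/3076 (F = 1/(-38 + 2*(-1519)) = 1/(-38 - 3038) = 1/(-3076) = -1/3076 ≈ -0.00032510)
S(E) = -52 - 12*E (S(E) = 4*((-12 - 3*E) - 1) = 4*(-13 - 3*E) = -52 - 12*E)
S(-1469) - F = (-52 - 12*(-1469)) - 1*(-1/3076) = (-52 + 17628) + 1/3076 = 17576 + 1/3076 = 54063777/3076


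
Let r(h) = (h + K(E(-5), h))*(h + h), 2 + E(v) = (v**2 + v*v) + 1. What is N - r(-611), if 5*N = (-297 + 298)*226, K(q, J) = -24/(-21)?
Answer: -26082008/35 ≈ -7.4520e+5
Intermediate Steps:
E(v) = -1 + 2*v**2 (E(v) = -2 + ((v**2 + v*v) + 1) = -2 + ((v**2 + v**2) + 1) = -2 + (2*v**2 + 1) = -2 + (1 + 2*v**2) = -1 + 2*v**2)
K(q, J) = 8/7 (K(q, J) = -24*(-1/21) = 8/7)
r(h) = 2*h*(8/7 + h) (r(h) = (h + 8/7)*(h + h) = (8/7 + h)*(2*h) = 2*h*(8/7 + h))
N = 226/5 (N = ((-297 + 298)*226)/5 = (1*226)/5 = (1/5)*226 = 226/5 ≈ 45.200)
N - r(-611) = 226/5 - 2*(-611)*(8 + 7*(-611))/7 = 226/5 - 2*(-611)*(8 - 4277)/7 = 226/5 - 2*(-611)*(-4269)/7 = 226/5 - 1*5216718/7 = 226/5 - 5216718/7 = -26082008/35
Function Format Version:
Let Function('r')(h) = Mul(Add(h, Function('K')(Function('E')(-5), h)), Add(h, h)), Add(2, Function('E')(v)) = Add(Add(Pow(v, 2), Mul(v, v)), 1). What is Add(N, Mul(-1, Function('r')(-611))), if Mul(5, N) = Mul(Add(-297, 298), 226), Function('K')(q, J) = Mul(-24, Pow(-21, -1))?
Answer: Rational(-26082008, 35) ≈ -7.4520e+5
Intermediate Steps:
Function('E')(v) = Add(-1, Mul(2, Pow(v, 2))) (Function('E')(v) = Add(-2, Add(Add(Pow(v, 2), Mul(v, v)), 1)) = Add(-2, Add(Add(Pow(v, 2), Pow(v, 2)), 1)) = Add(-2, Add(Mul(2, Pow(v, 2)), 1)) = Add(-2, Add(1, Mul(2, Pow(v, 2)))) = Add(-1, Mul(2, Pow(v, 2))))
Function('K')(q, J) = Rational(8, 7) (Function('K')(q, J) = Mul(-24, Rational(-1, 21)) = Rational(8, 7))
Function('r')(h) = Mul(2, h, Add(Rational(8, 7), h)) (Function('r')(h) = Mul(Add(h, Rational(8, 7)), Add(h, h)) = Mul(Add(Rational(8, 7), h), Mul(2, h)) = Mul(2, h, Add(Rational(8, 7), h)))
N = Rational(226, 5) (N = Mul(Rational(1, 5), Mul(Add(-297, 298), 226)) = Mul(Rational(1, 5), Mul(1, 226)) = Mul(Rational(1, 5), 226) = Rational(226, 5) ≈ 45.200)
Add(N, Mul(-1, Function('r')(-611))) = Add(Rational(226, 5), Mul(-1, Mul(Rational(2, 7), -611, Add(8, Mul(7, -611))))) = Add(Rational(226, 5), Mul(-1, Mul(Rational(2, 7), -611, Add(8, -4277)))) = Add(Rational(226, 5), Mul(-1, Mul(Rational(2, 7), -611, -4269))) = Add(Rational(226, 5), Mul(-1, Rational(5216718, 7))) = Add(Rational(226, 5), Rational(-5216718, 7)) = Rational(-26082008, 35)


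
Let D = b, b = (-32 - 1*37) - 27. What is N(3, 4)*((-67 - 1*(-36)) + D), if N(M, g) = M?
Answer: -381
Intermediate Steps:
b = -96 (b = (-32 - 37) - 27 = -69 - 27 = -96)
D = -96
N(3, 4)*((-67 - 1*(-36)) + D) = 3*((-67 - 1*(-36)) - 96) = 3*((-67 + 36) - 96) = 3*(-31 - 96) = 3*(-127) = -381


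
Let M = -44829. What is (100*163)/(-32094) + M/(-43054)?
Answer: 368480863/690887538 ≈ 0.53334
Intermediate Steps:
(100*163)/(-32094) + M/(-43054) = (100*163)/(-32094) - 44829/(-43054) = 16300*(-1/32094) - 44829*(-1/43054) = -8150/16047 + 44829/43054 = 368480863/690887538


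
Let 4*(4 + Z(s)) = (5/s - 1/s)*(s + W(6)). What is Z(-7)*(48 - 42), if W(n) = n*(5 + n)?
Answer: -522/7 ≈ -74.571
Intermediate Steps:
Z(s) = -4 + (66 + s)/s (Z(s) = -4 + ((5/s - 1/s)*(s + 6*(5 + 6)))/4 = -4 + ((4/s)*(s + 6*11))/4 = -4 + ((4/s)*(s + 66))/4 = -4 + ((4/s)*(66 + s))/4 = -4 + (4*(66 + s)/s)/4 = -4 + (66 + s)/s)
Z(-7)*(48 - 42) = (-3 + 66/(-7))*(48 - 42) = (-3 + 66*(-⅐))*6 = (-3 - 66/7)*6 = -87/7*6 = -522/7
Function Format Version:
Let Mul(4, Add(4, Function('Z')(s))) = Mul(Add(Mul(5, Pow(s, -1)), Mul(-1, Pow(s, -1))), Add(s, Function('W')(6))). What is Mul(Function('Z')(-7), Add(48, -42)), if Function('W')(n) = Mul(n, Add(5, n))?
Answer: Rational(-522, 7) ≈ -74.571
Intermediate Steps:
Function('Z')(s) = Add(-4, Mul(Pow(s, -1), Add(66, s))) (Function('Z')(s) = Add(-4, Mul(Rational(1, 4), Mul(Add(Mul(5, Pow(s, -1)), Mul(-1, Pow(s, -1))), Add(s, Mul(6, Add(5, 6)))))) = Add(-4, Mul(Rational(1, 4), Mul(Mul(4, Pow(s, -1)), Add(s, Mul(6, 11))))) = Add(-4, Mul(Rational(1, 4), Mul(Mul(4, Pow(s, -1)), Add(s, 66)))) = Add(-4, Mul(Rational(1, 4), Mul(Mul(4, Pow(s, -1)), Add(66, s)))) = Add(-4, Mul(Rational(1, 4), Mul(4, Pow(s, -1), Add(66, s)))) = Add(-4, Mul(Pow(s, -1), Add(66, s))))
Mul(Function('Z')(-7), Add(48, -42)) = Mul(Add(-3, Mul(66, Pow(-7, -1))), Add(48, -42)) = Mul(Add(-3, Mul(66, Rational(-1, 7))), 6) = Mul(Add(-3, Rational(-66, 7)), 6) = Mul(Rational(-87, 7), 6) = Rational(-522, 7)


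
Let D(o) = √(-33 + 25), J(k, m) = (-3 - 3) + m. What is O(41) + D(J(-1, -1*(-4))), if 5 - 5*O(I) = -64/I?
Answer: 269/205 + 2*I*√2 ≈ 1.3122 + 2.8284*I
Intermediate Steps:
J(k, m) = -6 + m
O(I) = 1 + 64/(5*I) (O(I) = 1 - (-64)/(5*I) = 1 + 64/(5*I))
D(o) = 2*I*√2 (D(o) = √(-8) = 2*I*√2)
O(41) + D(J(-1, -1*(-4))) = (64/5 + 41)/41 + 2*I*√2 = (1/41)*(269/5) + 2*I*√2 = 269/205 + 2*I*√2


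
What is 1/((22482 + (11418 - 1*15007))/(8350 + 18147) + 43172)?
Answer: 26497/1143947377 ≈ 2.3163e-5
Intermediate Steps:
1/((22482 + (11418 - 1*15007))/(8350 + 18147) + 43172) = 1/((22482 + (11418 - 15007))/26497 + 43172) = 1/((22482 - 3589)*(1/26497) + 43172) = 1/(18893*(1/26497) + 43172) = 1/(18893/26497 + 43172) = 1/(1143947377/26497) = 26497/1143947377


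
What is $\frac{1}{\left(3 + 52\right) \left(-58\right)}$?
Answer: $- \frac{1}{3190} \approx -0.00031348$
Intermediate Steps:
$\frac{1}{\left(3 + 52\right) \left(-58\right)} = \frac{1}{55 \left(-58\right)} = \frac{1}{-3190} = - \frac{1}{3190}$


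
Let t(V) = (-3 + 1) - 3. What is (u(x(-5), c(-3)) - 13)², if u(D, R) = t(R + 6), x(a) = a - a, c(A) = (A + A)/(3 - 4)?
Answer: 324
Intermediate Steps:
c(A) = -2*A (c(A) = (2*A)/(-1) = (2*A)*(-1) = -2*A)
x(a) = 0
t(V) = -5 (t(V) = -2 - 3 = -5)
u(D, R) = -5
(u(x(-5), c(-3)) - 13)² = (-5 - 13)² = (-18)² = 324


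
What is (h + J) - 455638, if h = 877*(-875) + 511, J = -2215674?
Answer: -3438176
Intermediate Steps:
h = -766864 (h = -767375 + 511 = -766864)
(h + J) - 455638 = (-766864 - 2215674) - 455638 = -2982538 - 455638 = -3438176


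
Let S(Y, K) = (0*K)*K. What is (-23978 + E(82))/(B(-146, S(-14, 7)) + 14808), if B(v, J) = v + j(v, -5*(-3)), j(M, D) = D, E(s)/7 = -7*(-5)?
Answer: -23733/14677 ≈ -1.6170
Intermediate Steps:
E(s) = 245 (E(s) = 7*(-7*(-5)) = 7*35 = 245)
S(Y, K) = 0 (S(Y, K) = 0*K = 0)
B(v, J) = 15 + v (B(v, J) = v - 5*(-3) = v + 15 = 15 + v)
(-23978 + E(82))/(B(-146, S(-14, 7)) + 14808) = (-23978 + 245)/((15 - 146) + 14808) = -23733/(-131 + 14808) = -23733/14677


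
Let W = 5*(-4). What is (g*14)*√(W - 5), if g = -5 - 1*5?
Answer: -700*I ≈ -700.0*I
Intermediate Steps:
W = -20
g = -10 (g = -5 - 5 = -10)
(g*14)*√(W - 5) = (-10*14)*√(-20 - 5) = -700*I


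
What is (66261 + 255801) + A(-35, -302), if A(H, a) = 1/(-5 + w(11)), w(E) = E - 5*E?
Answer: 15781037/49 ≈ 3.2206e+5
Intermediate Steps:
w(E) = -4*E
A(H, a) = -1/49 (A(H, a) = 1/(-5 - 4*11) = 1/(-5 - 44) = 1/(-49) = -1/49)
(66261 + 255801) + A(-35, -302) = (66261 + 255801) - 1/49 = 322062 - 1/49 = 15781037/49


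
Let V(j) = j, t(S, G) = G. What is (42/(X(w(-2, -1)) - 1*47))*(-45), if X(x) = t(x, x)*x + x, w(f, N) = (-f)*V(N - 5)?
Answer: -378/17 ≈ -22.235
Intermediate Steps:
w(f, N) = -f*(-5 + N) (w(f, N) = (-f)*(N - 5) = (-f)*(-5 + N) = -f*(-5 + N))
X(x) = x + x**2 (X(x) = x*x + x = x**2 + x = x + x**2)
(42/(X(w(-2, -1)) - 1*47))*(-45) = (42/((-2*(5 - 1*(-1)))*(1 - 2*(5 - 1*(-1))) - 1*47))*(-45) = (42/((-2*(5 + 1))*(1 - 2*(5 + 1)) - 47))*(-45) = (42/((-2*6)*(1 - 2*6) - 47))*(-45) = (42/(-12*(1 - 12) - 47))*(-45) = (42/(-12*(-11) - 47))*(-45) = (42/(132 - 47))*(-45) = (42/85)*(-45) = -378/17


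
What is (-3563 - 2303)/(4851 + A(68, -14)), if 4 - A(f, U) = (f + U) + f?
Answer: -5866/4733 ≈ -1.2394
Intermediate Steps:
A(f, U) = 4 - U - 2*f (A(f, U) = 4 - ((f + U) + f) = 4 - ((U + f) + f) = 4 - (U + 2*f) = 4 + (-U - 2*f) = 4 - U - 2*f)
(-3563 - 2303)/(4851 + A(68, -14)) = (-3563 - 2303)/(4851 + (4 - 1*(-14) - 2*68)) = -5866/(4851 + (4 + 14 - 136)) = -5866/(4851 - 118) = -5866/4733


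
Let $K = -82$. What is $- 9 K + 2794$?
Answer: $3532$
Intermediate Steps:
$- 9 K + 2794 = \left(-9\right) \left(-82\right) + 2794 = 738 + 2794 = 3532$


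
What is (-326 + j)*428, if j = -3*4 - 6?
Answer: -147232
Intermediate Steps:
j = -18 (j = -12 - 6 = -18)
(-326 + j)*428 = (-326 - 18)*428 = -344*428 = -147232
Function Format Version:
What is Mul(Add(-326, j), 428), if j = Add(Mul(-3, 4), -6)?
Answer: -147232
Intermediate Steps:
j = -18 (j = Add(-12, -6) = -18)
Mul(Add(-326, j), 428) = Mul(Add(-326, -18), 428) = Mul(-344, 428) = -147232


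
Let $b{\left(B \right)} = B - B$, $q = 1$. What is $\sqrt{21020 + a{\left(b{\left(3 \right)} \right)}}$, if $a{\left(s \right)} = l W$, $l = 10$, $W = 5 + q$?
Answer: $2 \sqrt{5270} \approx 145.19$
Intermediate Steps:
$b{\left(B \right)} = 0$
$W = 6$ ($W = 5 + 1 = 6$)
$a{\left(s \right)} = 60$ ($a{\left(s \right)} = 10 \cdot 6 = 60$)
$\sqrt{21020 + a{\left(b{\left(3 \right)} \right)}} = \sqrt{21020 + 60} = \sqrt{21080} = 2 \sqrt{5270}$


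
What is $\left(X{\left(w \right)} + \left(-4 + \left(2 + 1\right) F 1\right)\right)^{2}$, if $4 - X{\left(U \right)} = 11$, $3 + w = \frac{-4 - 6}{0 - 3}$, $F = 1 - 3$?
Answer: $289$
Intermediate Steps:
$F = -2$ ($F = 1 - 3 = -2$)
$w = \frac{1}{3}$ ($w = -3 + \frac{-4 - 6}{0 - 3} = -3 - \frac{10}{-3} = -3 - - \frac{10}{3} = -3 + \frac{10}{3} = \frac{1}{3} \approx 0.33333$)
$X{\left(U \right)} = -7$ ($X{\left(U \right)} = 4 - 11 = -7$)
$\left(X{\left(w \right)} + \left(-4 + \left(2 + 1\right) F 1\right)\right)^{2} = \left(-7 + \left(-4 + \left(2 + 1\right) \left(-2\right) 1\right)\right)^{2} = \left(-7 + \left(-4 + 3 \left(-2\right) 1\right)\right)^{2} = \left(-7 - 10\right)^{2} = \left(-17\right)^{2} = 289$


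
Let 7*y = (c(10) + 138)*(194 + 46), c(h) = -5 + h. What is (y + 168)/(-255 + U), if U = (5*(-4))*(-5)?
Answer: -35496/1085 ≈ -32.715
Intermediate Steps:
U = 100 (U = -20*(-5) = 100)
y = 34320/7 (y = (((-5 + 10) + 138)*(194 + 46))/7 = ((5 + 138)*240)/7 = (143*240)/7 = (1/7)*34320 = 34320/7 ≈ 4902.9)
(y + 168)/(-255 + U) = (34320/7 + 168)/(-255 + 100) = (35496/7)/(-155) = (35496/7)*(-1/155) = -35496/1085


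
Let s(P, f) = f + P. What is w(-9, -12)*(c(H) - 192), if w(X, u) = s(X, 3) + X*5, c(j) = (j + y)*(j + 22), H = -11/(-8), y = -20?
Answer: 2047701/64 ≈ 31995.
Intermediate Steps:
H = 11/8 (H = -11*(-⅛) = 11/8 ≈ 1.3750)
c(j) = (-20 + j)*(22 + j) (c(j) = (j - 20)*(j + 22) = (-20 + j)*(22 + j))
s(P, f) = P + f
w(X, u) = 3 + 6*X (w(X, u) = (X + 3) + X*5 = (3 + X) + 5*X = 3 + 6*X)
w(-9, -12)*(c(H) - 192) = (3 + 6*(-9))*((-440 + (11/8)² + 2*(11/8)) - 192) = (3 - 54)*((-440 + 121/64 + 11/4) - 192) = -51*(-27863/64 - 192) = -51*(-40151/64) = 2047701/64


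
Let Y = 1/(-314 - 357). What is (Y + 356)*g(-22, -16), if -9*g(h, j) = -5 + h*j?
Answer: -27629875/2013 ≈ -13726.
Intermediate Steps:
Y = -1/671 (Y = 1/(-671) = -1/671 ≈ -0.0014903)
g(h, j) = 5/9 - h*j/9 (g(h, j) = -(-5 + h*j)/9 = 5/9 - h*j/9)
(Y + 356)*g(-22, -16) = (-1/671 + 356)*(5/9 - 1/9*(-22)*(-16)) = 238875*(5/9 - 352/9)/671 = (238875/671)*(-347/9) = -27629875/2013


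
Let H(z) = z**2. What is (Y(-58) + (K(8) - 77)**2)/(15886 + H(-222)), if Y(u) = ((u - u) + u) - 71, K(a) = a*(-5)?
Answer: 1356/6517 ≈ 0.20807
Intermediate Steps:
K(a) = -5*a
Y(u) = -71 + u (Y(u) = (0 + u) - 71 = u - 71 = -71 + u)
(Y(-58) + (K(8) - 77)**2)/(15886 + H(-222)) = ((-71 - 58) + (-5*8 - 77)**2)/(15886 + (-222)**2) = (-129 + (-40 - 77)**2)/(15886 + 49284) = (-129 + (-117)**2)/65170 = (-129 + 13689)*(1/65170) = 13560*(1/65170) = 1356/6517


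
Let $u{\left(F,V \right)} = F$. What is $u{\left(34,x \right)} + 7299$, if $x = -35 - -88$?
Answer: $7333$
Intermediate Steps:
$x = 53$ ($x = -35 + 88 = 53$)
$u{\left(34,x \right)} + 7299 = 34 + 7299 = 7333$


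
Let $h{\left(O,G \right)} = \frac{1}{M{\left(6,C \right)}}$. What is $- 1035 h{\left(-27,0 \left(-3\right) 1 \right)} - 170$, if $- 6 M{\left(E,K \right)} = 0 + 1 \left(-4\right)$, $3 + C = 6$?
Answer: $- \frac{3445}{2} \approx -1722.5$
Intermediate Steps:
$C = 3$ ($C = -3 + 6 = 3$)
$M{\left(E,K \right)} = \frac{2}{3}$ ($M{\left(E,K \right)} = - \frac{0 + 1 \left(-4\right)}{6} = - \frac{0 - 4}{6} = \left(- \frac{1}{6}\right) \left(-4\right) = \frac{2}{3}$)
$h{\left(O,G \right)} = \frac{3}{2}$ ($h{\left(O,G \right)} = \frac{1}{\frac{2}{3}} = \frac{3}{2}$)
$- 1035 h{\left(-27,0 \left(-3\right) 1 \right)} - 170 = \left(-1035\right) \frac{3}{2} - 170 = - \frac{3105}{2} - 170 = - \frac{3445}{2}$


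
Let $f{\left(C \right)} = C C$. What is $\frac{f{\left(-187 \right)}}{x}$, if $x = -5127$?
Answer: $- \frac{34969}{5127} \approx -6.8206$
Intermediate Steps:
$f{\left(C \right)} = C^{2}$
$\frac{f{\left(-187 \right)}}{x} = \frac{\left(-187\right)^{2}}{-5127} = 34969 \left(- \frac{1}{5127}\right) = - \frac{34969}{5127}$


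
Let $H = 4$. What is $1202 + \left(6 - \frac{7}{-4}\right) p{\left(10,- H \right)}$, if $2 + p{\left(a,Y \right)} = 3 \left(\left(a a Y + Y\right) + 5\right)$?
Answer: $- \frac{32361}{4} \approx -8090.3$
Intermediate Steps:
$p{\left(a,Y \right)} = 13 + 3 Y + 3 Y a^{2}$ ($p{\left(a,Y \right)} = -2 + 3 \left(\left(a a Y + Y\right) + 5\right) = -2 + 3 \left(\left(a^{2} Y + Y\right) + 5\right) = -2 + 3 \left(\left(Y a^{2} + Y\right) + 5\right) = -2 + 3 \left(\left(Y + Y a^{2}\right) + 5\right) = -2 + 3 \left(5 + Y + Y a^{2}\right) = -2 + \left(15 + 3 Y + 3 Y a^{2}\right) = 13 + 3 Y + 3 Y a^{2}$)
$1202 + \left(6 - \frac{7}{-4}\right) p{\left(10,- H \right)} = 1202 + \left(6 - \frac{7}{-4}\right) \left(13 + 3 \left(\left(-1\right) 4\right) + 3 \left(\left(-1\right) 4\right) 10^{2}\right) = 1202 + \left(6 - - \frac{7}{4}\right) \left(13 + 3 \left(-4\right) + 3 \left(-4\right) 100\right) = 1202 + \left(6 + \frac{7}{4}\right) \left(13 - 12 - 1200\right) = 1202 + \frac{31}{4} \left(-1199\right) = 1202 - \frac{37169}{4} = - \frac{32361}{4}$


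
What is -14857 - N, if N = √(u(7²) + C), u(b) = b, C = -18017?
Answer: -14857 - 4*I*√1123 ≈ -14857.0 - 134.04*I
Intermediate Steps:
N = 4*I*√1123 (N = √(7² - 18017) = √(49 - 18017) = √(-17968) = 4*I*√1123 ≈ 134.04*I)
-14857 - N = -14857 - 4*I*√1123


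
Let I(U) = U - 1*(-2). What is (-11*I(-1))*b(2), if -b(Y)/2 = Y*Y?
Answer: 88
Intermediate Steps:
b(Y) = -2*Y**2 (b(Y) = -2*Y*Y = -2*Y**2)
I(U) = 2 + U (I(U) = U + 2 = 2 + U)
(-11*I(-1))*b(2) = (-11*(2 - 1))*(-2*2**2) = (-11*1)*(-2*4) = -11*(-8) = 88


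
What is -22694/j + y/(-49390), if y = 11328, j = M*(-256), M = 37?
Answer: 253389461/116955520 ≈ 2.1665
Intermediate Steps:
j = -9472 (j = 37*(-256) = -9472)
-22694/j + y/(-49390) = -22694/(-9472) + 11328/(-49390) = -22694*(-1/9472) + 11328*(-1/49390) = 11347/4736 - 5664/24695 = 253389461/116955520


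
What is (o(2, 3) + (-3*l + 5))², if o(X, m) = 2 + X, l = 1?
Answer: 36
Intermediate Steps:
(o(2, 3) + (-3*l + 5))² = ((2 + 2) + (-3*1 + 5))² = (4 + (-3 + 5))² = (4 + 2)² = 6² = 36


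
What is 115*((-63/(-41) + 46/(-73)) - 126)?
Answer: -43056575/2993 ≈ -14386.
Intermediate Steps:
115*((-63/(-41) + 46/(-73)) - 126) = 115*((-63*(-1/41) + 46*(-1/73)) - 126) = 115*((63/41 - 46/73) - 126) = 115*(2713/2993 - 126) = 115*(-374405/2993) = -43056575/2993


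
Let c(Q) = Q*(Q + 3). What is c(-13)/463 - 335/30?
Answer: -30241/2778 ≈ -10.886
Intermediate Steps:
c(Q) = Q*(3 + Q)
c(-13)/463 - 335/30 = -13*(3 - 13)/463 - 335/30 = -13*(-10)*(1/463) - 335*1/30 = 130*(1/463) - 67/6 = 130/463 - 67/6 = -30241/2778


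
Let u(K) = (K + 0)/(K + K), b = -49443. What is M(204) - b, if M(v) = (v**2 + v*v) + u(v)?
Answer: 265351/2 ≈ 1.3268e+5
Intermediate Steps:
u(K) = 1/2 (u(K) = K/((2*K)) = K*(1/(2*K)) = 1/2)
M(v) = 1/2 + 2*v**2 (M(v) = (v**2 + v*v) + 1/2 = (v**2 + v**2) + 1/2 = 2*v**2 + 1/2 = 1/2 + 2*v**2)
M(204) - b = (1/2 + 2*204**2) - 1*(-49443) = (1/2 + 2*41616) + 49443 = (1/2 + 83232) + 49443 = 166465/2 + 49443 = 265351/2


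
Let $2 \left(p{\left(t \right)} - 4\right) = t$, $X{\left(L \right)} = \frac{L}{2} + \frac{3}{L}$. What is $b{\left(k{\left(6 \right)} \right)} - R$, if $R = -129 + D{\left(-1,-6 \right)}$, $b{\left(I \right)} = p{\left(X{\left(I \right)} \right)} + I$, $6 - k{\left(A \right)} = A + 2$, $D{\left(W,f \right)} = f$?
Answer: $\frac{543}{4} \approx 135.75$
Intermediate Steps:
$k{\left(A \right)} = 4 - A$ ($k{\left(A \right)} = 6 - \left(A + 2\right) = 6 - \left(2 + A\right) = 4 - A$)
$X{\left(L \right)} = \frac{L}{2} + \frac{3}{L}$ ($X{\left(L \right)} = L \frac{1}{2} + \frac{3}{L} = \frac{L}{2} + \frac{3}{L}$)
$p{\left(t \right)} = 4 + \frac{t}{2}$
$b{\left(I \right)} = 4 + \frac{3}{2 I} + \frac{5 I}{4}$ ($b{\left(I \right)} = \left(4 + \frac{\frac{I}{2} + \frac{3}{I}}{2}\right) + I = \left(4 + \left(\frac{I}{4} + \frac{3}{2 I}\right)\right) + I = \left(4 + \frac{I}{4} + \frac{3}{2 I}\right) + I = 4 + \frac{3}{2 I} + \frac{5 I}{4}$)
$R = -135$ ($R = -129 - 6 = -135$)
$b{\left(k{\left(6 \right)} \right)} - R = \left(4 + \frac{3}{2 \left(4 - 6\right)} + \frac{5 \left(4 - 6\right)}{4}\right) - -135 = \left(4 + \frac{3}{2 \left(4 - 6\right)} + \frac{5 \left(4 - 6\right)}{4}\right) + 135 = \left(4 + \frac{3}{2 \left(-2\right)} + \frac{5}{4} \left(-2\right)\right) + 135 = \left(4 + \frac{3}{2} \left(- \frac{1}{2}\right) - \frac{5}{2}\right) + 135 = \left(4 - \frac{3}{4} - \frac{5}{2}\right) + 135 = \frac{3}{4} + 135 = \frac{543}{4}$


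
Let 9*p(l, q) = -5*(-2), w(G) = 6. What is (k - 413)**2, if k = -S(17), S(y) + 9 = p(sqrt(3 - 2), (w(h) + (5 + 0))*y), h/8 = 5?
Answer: 13293316/81 ≈ 1.6412e+5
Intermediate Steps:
h = 40 (h = 8*5 = 40)
p(l, q) = 10/9 (p(l, q) = (-5*(-2))/9 = (1/9)*10 = 10/9)
S(y) = -71/9 (S(y) = -9 + 10/9 = -71/9)
k = 71/9 (k = -1*(-71/9) = 71/9 ≈ 7.8889)
(k - 413)**2 = (71/9 - 413)**2 = (-3646/9)**2 = 13293316/81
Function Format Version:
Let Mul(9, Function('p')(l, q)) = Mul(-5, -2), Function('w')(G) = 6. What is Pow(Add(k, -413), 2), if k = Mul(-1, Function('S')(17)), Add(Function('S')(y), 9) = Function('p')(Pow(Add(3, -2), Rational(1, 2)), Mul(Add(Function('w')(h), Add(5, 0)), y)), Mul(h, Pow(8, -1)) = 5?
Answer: Rational(13293316, 81) ≈ 1.6412e+5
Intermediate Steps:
h = 40 (h = Mul(8, 5) = 40)
Function('p')(l, q) = Rational(10, 9) (Function('p')(l, q) = Mul(Rational(1, 9), Mul(-5, -2)) = Mul(Rational(1, 9), 10) = Rational(10, 9))
Function('S')(y) = Rational(-71, 9) (Function('S')(y) = Add(-9, Rational(10, 9)) = Rational(-71, 9))
k = Rational(71, 9) (k = Mul(-1, Rational(-71, 9)) = Rational(71, 9) ≈ 7.8889)
Pow(Add(k, -413), 2) = Pow(Add(Rational(71, 9), -413), 2) = Pow(Rational(-3646, 9), 2) = Rational(13293316, 81)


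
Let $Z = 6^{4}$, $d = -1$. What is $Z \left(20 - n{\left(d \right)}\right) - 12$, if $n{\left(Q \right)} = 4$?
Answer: $20724$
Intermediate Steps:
$Z = 1296$
$Z \left(20 - n{\left(d \right)}\right) - 12 = 1296 \left(20 - 4\right) - 12 = 1296 \cdot 16 - 12 = 20736 - 12 = 20724$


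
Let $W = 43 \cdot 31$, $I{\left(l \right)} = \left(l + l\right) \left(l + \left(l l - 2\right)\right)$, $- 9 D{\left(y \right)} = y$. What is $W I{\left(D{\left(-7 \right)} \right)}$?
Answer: $- \frac{933100}{729} \approx -1280.0$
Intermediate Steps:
$D{\left(y \right)} = - \frac{y}{9}$
$I{\left(l \right)} = 2 l \left(-2 + l + l^{2}\right)$ ($I{\left(l \right)} = 2 l \left(l + \left(l^{2} - 2\right)\right) = 2 l \left(l + \left(-2 + l^{2}\right)\right) = 2 l \left(-2 + l + l^{2}\right)$)
$W = 1333$
$W I{\left(D{\left(-7 \right)} \right)} = 1333 \cdot 2 \left(\left(- \frac{1}{9}\right) \left(-7\right)\right) \left(-2 - - \frac{7}{9} + \left(\left(- \frac{1}{9}\right) \left(-7\right)\right)^{2}\right) = 1333 \cdot 2 \cdot \frac{7}{9} \left(-2 + \frac{7}{9} + \left(\frac{7}{9}\right)^{2}\right) = 1333 \cdot 2 \cdot \frac{7}{9} \left(-2 + \frac{7}{9} + \frac{49}{81}\right) = 1333 \cdot 2 \cdot \frac{7}{9} \left(- \frac{50}{81}\right) = 1333 \left(- \frac{700}{729}\right) = - \frac{933100}{729}$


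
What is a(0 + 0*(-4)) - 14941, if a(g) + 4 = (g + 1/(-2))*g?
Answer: -14945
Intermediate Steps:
a(g) = -4 + g*(-½ + g) (a(g) = -4 + (g + 1/(-2))*g = -4 + (g - ½)*g = -4 + (-½ + g)*g = -4 + g*(-½ + g))
a(0 + 0*(-4)) - 14941 = (-4 + (0 + 0*(-4))² - (0 + 0*(-4))/2) - 14941 = (-4 + (0 + 0)² - (0 + 0)/2) - 14941 = (-4 + 0² - ½*0) - 14941 = (-4 + 0 + 0) - 14941 = -4 - 14941 = -14945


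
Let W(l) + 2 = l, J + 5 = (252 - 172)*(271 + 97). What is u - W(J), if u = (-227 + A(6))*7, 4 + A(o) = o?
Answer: -31008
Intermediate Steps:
J = 29435 (J = -5 + (252 - 172)*(271 + 97) = -5 + 80*368 = -5 + 29440 = 29435)
A(o) = -4 + o
W(l) = -2 + l
u = -1575 (u = (-227 + (-4 + 6))*7 = (-227 + 2)*7 = -225*7 = -1575)
u - W(J) = -1575 - (-2 + 29435) = -1575 - 1*29433 = -1575 - 29433 = -31008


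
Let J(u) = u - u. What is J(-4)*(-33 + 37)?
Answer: 0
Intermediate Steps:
J(u) = 0
J(-4)*(-33 + 37) = 0*(-33 + 37) = 0*4 = 0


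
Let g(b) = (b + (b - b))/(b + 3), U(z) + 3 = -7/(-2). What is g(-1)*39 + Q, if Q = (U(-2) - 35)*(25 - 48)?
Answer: 774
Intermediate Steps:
U(z) = ½ (U(z) = -3 - 7/(-2) = -3 - 7*(-½) = -3 + 7/2 = ½)
Q = 1587/2 (Q = (½ - 35)*(25 - 48) = -69/2*(-23) = 1587/2 ≈ 793.50)
g(b) = b/(3 + b) (g(b) = (b + 0)/(3 + b) = b/(3 + b))
g(-1)*39 + Q = -1/(3 - 1)*39 + 1587/2 = -1/2*39 + 1587/2 = -1*½*39 + 1587/2 = -½*39 + 1587/2 = -39/2 + 1587/2 = 774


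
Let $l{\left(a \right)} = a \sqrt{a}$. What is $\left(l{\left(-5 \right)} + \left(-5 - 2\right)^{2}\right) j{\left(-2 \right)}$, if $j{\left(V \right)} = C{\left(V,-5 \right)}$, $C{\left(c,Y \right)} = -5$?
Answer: $-245 + 25 i \sqrt{5} \approx -245.0 + 55.902 i$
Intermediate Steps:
$j{\left(V \right)} = -5$
$l{\left(a \right)} = a^{\frac{3}{2}}$
$\left(l{\left(-5 \right)} + \left(-5 - 2\right)^{2}\right) j{\left(-2 \right)} = \left(\left(-5\right)^{\frac{3}{2}} + \left(-5 - 2\right)^{2}\right) \left(-5\right) = \left(- 5 i \sqrt{5} + \left(-7\right)^{2}\right) \left(-5\right) = \left(- 5 i \sqrt{5} + 49\right) \left(-5\right) = \left(49 - 5 i \sqrt{5}\right) \left(-5\right) = -245 + 25 i \sqrt{5}$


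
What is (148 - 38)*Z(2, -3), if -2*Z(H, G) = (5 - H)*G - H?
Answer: 605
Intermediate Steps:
Z(H, G) = H/2 - G*(5 - H)/2 (Z(H, G) = -((5 - H)*G - H)/2 = -(G*(5 - H) - H)/2 = -(-H + G*(5 - H))/2 = H/2 - G*(5 - H)/2)
(148 - 38)*Z(2, -3) = (148 - 38)*((½)*2 - 5/2*(-3) + (½)*(-3)*2) = 110*(1 + 15/2 - 3) = 110*(11/2) = 605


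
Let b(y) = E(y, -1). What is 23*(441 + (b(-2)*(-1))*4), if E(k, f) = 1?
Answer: 10051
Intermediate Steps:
b(y) = 1
23*(441 + (b(-2)*(-1))*4) = 23*(441 + (1*(-1))*4) = 23*(441 - 1*4) = 23*(441 - 4) = 23*437 = 10051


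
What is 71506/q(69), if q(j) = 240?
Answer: 35753/120 ≈ 297.94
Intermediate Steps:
71506/q(69) = 71506/240 = 71506*(1/240) = 35753/120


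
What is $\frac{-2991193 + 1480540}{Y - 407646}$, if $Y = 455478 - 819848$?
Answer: $\frac{1510653}{772016} \approx 1.9568$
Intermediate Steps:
$Y = -364370$ ($Y = 455478 - 819848 = -364370$)
$\frac{-2991193 + 1480540}{Y - 407646} = \frac{-2991193 + 1480540}{-364370 - 407646} = - \frac{1510653}{-772016} = \left(-1510653\right) \left(- \frac{1}{772016}\right) = \frac{1510653}{772016}$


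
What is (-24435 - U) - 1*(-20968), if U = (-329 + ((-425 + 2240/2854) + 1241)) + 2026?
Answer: -8534580/1427 ≈ -5980.8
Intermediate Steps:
U = 3587171/1427 (U = (-329 + ((-425 + 2240*(1/2854)) + 1241)) + 2026 = (-329 + ((-425 + 1120/1427) + 1241)) + 2026 = (-329 + (-605355/1427 + 1241)) + 2026 = (-329 + 1165552/1427) + 2026 = 696069/1427 + 2026 = 3587171/1427 ≈ 2513.8)
(-24435 - U) - 1*(-20968) = (-24435 - 1*3587171/1427) - 1*(-20968) = (-24435 - 3587171/1427) + 20968 = -38455916/1427 + 20968 = -8534580/1427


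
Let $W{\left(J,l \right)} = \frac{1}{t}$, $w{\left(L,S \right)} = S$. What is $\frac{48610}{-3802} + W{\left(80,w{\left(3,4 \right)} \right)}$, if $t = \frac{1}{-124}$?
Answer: $- \frac{260029}{1901} \approx -136.79$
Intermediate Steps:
$t = - \frac{1}{124} \approx -0.0080645$
$W{\left(J,l \right)} = -124$ ($W{\left(J,l \right)} = \frac{1}{- \frac{1}{124}} = -124$)
$\frac{48610}{-3802} + W{\left(80,w{\left(3,4 \right)} \right)} = \frac{48610}{-3802} - 124 = 48610 \left(- \frac{1}{3802}\right) - 124 = - \frac{24305}{1901} - 124 = - \frac{260029}{1901}$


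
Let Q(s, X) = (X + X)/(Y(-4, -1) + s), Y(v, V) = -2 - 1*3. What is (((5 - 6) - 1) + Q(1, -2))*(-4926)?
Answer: 4926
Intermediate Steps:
Y(v, V) = -5 (Y(v, V) = -2 - 3 = -5)
Q(s, X) = 2*X/(-5 + s) (Q(s, X) = (X + X)/(-5 + s) = (2*X)/(-5 + s) = 2*X/(-5 + s))
(((5 - 6) - 1) + Q(1, -2))*(-4926) = (((5 - 6) - 1) + 2*(-2)/(-5 + 1))*(-4926) = ((-1 - 1) + 2*(-2)/(-4))*(-4926) = (-2 + 2*(-2)*(-¼))*(-4926) = (-2 + 1)*(-4926) = -1*(-4926) = 4926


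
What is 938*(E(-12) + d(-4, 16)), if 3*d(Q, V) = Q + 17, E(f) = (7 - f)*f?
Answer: -629398/3 ≈ -2.0980e+5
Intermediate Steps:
E(f) = f*(7 - f)
d(Q, V) = 17/3 + Q/3 (d(Q, V) = (Q + 17)/3 = (17 + Q)/3 = 17/3 + Q/3)
938*(E(-12) + d(-4, 16)) = 938*(-12*(7 - 1*(-12)) + (17/3 + (⅓)*(-4))) = 938*(-12*(7 + 12) + (17/3 - 4/3)) = 938*(-12*19 + 13/3) = 938*(-228 + 13/3) = 938*(-671/3) = -629398/3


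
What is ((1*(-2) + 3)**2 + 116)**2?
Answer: 13689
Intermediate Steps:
((1*(-2) + 3)**2 + 116)**2 = ((-2 + 3)**2 + 116)**2 = (1**2 + 116)**2 = (1 + 116)**2 = 117**2 = 13689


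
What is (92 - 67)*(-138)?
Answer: -3450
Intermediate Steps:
(92 - 67)*(-138) = 25*(-138) = -3450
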